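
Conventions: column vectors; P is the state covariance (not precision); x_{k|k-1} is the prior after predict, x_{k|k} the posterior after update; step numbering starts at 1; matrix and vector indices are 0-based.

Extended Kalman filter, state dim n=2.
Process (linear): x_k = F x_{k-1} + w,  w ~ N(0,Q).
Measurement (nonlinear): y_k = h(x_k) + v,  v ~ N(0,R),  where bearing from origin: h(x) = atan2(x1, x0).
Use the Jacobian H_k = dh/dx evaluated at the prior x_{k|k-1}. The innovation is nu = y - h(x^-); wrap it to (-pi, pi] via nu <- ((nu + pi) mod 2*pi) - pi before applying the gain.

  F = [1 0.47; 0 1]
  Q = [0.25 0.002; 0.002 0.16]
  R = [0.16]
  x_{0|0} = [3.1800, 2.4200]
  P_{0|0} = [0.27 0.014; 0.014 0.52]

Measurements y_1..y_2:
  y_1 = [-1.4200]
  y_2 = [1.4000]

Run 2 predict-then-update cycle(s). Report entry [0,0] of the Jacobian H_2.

H_jac[0,0] = -0.0488

step 1: x^-=[4.3174, 2.4200]  P^-=[0.6480 0.2604; 0.2604 0.6800]  H_jac=[-0.0988 0.1762]  S=[0.1784]  K=[-0.1016; 0.5277]  nu=[-1.9309]  x^+=[4.5136, 1.4012]  P^+=[0.6462 0.2700; 0.2700 0.6303]
step 2: x^-=[5.1721, 1.4012]  P^-=[1.2892 0.5682; 0.5682 0.7903]  H_jac=[-0.0488 0.1801]  S=[0.1787]  K=[0.2207; 0.6414]  nu=[1.1354]  x^+=[5.4227, 2.1294]  P^+=[1.2805 0.5429; 0.5429 0.7168]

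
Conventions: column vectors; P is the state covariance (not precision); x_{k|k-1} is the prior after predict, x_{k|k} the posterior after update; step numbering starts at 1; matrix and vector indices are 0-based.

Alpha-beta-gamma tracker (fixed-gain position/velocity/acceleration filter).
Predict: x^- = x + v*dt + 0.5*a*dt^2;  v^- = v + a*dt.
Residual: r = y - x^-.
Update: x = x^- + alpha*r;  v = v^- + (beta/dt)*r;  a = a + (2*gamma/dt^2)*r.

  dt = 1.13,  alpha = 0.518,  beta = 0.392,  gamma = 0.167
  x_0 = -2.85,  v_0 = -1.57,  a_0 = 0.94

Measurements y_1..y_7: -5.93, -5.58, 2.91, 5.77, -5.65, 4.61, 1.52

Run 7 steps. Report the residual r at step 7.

step 1: x_pred=-4.0240  r=-1.9060  x^+=-5.0113  v^+=-1.1690  a^+=0.4414
step 2: x_pred=-6.0504  r=0.4704  x^+=-5.8068  v^+=-0.5070  a^+=0.5645
step 3: x_pred=-6.0193  r=8.9293  x^+=-1.3939  v^+=3.2285  a^+=2.9001
step 4: x_pred=4.1058  r=1.6642  x^+=4.9679  v^+=7.0829  a^+=3.3354
step 5: x_pred=15.1010  r=-20.7510  x^+=4.3520  v^+=3.6533  a^+=-2.0925
step 6: x_pred=7.1443  r=-2.5343  x^+=5.8316  v^+=0.4097  a^+=-2.7554
step 7: x_pred=4.5353  r=-3.0153  x^+=2.9734  v^+=-3.7499  a^+=-3.5441

resid = -3.0153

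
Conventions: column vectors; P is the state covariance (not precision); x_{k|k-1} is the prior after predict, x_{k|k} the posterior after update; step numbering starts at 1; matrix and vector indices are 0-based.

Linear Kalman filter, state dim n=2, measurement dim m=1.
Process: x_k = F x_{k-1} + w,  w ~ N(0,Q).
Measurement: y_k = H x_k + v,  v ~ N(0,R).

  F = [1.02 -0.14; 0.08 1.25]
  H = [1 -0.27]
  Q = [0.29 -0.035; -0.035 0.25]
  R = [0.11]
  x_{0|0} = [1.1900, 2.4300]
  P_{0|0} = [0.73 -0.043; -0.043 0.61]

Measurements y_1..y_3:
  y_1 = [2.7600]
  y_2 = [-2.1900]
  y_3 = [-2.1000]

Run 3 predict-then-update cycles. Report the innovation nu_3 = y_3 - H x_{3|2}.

step 1: x^-=[0.8736, 3.1327]  P^-=[1.0737 -0.1365; -0.1365 1.1992]  S=[1.3449]  K=[0.8258; -0.3423]  nu=[2.7322]  x^+=[3.1299, 2.1975]  P^+=[0.1566 0.2436; 0.2436 1.0416]
step 2: x^-=[2.8848, 2.9973]  P^-=[0.4038 0.1033; 0.1033 1.9273]  S=[0.5985]  K=[0.6281; -0.6968]  nu=[-4.2655]  x^+=[0.2058, 5.9696]  P^+=[0.1677 0.3653; 0.3653 1.6367]
step 3: x^-=[-0.6258, 7.4784]  P^-=[0.3922 0.1539; 0.1539 2.8815]  S=[0.6292]  K=[0.5574; -0.9919]  nu=[0.5450]  x^+=[-0.3221, 6.9378]  P^+=[0.1968 0.5017; 0.5017 2.2624]

innov = [0.5450]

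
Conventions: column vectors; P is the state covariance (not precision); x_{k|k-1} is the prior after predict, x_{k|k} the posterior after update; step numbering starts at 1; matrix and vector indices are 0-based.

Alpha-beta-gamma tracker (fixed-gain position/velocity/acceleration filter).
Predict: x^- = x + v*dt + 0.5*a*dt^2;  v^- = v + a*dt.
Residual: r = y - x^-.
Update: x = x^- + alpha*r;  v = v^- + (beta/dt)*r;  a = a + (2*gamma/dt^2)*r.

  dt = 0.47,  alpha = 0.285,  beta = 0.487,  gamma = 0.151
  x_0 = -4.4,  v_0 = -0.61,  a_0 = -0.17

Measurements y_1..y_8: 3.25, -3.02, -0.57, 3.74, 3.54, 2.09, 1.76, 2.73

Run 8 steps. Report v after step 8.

step 1: x_pred=-4.7055  r=7.9555  x^+=-2.4382  v^+=7.5533  a^+=10.7062
step 2: x_pred=2.2944  r=-5.3144  x^+=0.7798  v^+=7.0786  a^+=3.4407
step 3: x_pred=4.4868  r=-5.0568  x^+=3.0456  v^+=3.4561  a^+=-3.4726
step 4: x_pred=4.2864  r=-0.5464  x^+=4.1307  v^+=1.2578  a^+=-4.2196
step 5: x_pred=4.2558  r=-0.7158  x^+=4.0518  v^+=-1.4671  a^+=-5.1982
step 6: x_pred=2.7881  r=-0.6981  x^+=2.5892  v^+=-4.6336  a^+=-6.1526
step 7: x_pred=-0.2682  r=2.0282  x^+=0.3098  v^+=-5.4238  a^+=-3.3798
step 8: x_pred=-2.6126  r=5.3426  x^+=-1.0900  v^+=-1.4764  a^+=3.9243

v_post = -1.4764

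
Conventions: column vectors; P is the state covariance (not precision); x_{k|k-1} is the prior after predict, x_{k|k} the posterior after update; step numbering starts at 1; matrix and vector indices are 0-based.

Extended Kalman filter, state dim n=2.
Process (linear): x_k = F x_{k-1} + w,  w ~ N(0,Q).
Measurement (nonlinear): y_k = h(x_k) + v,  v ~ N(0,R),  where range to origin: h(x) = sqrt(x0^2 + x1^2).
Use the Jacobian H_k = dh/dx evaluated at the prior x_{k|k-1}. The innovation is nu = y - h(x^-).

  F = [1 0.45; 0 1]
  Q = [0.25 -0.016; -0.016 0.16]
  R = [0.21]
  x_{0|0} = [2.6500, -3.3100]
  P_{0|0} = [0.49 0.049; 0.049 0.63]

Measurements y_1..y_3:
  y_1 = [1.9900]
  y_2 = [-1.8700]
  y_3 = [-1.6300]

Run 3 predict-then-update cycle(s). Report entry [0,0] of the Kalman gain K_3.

K[0,0] = 0.8857

step 1: x^-=[1.1605, -3.3100]  P^-=[0.9117 0.3165; 0.3165 0.7900]  H_jac=[0.3309 -0.9437]  S=[0.8157]  K=[0.0036; -0.7856]  nu=[-1.5175]  x^+=[1.1550, -2.1178]  P^+=[0.9117 0.3188; 0.3188 0.2866]
step 2: x^-=[0.2020, -2.1178]  P^-=[1.5066 0.4318; 0.4318 0.4466]  H_jac=[0.0949 -0.9955]  S=[0.5845]  K=[-0.4907; -0.6904]  nu=[-3.9974]  x^+=[2.1634, 0.6422]  P^+=[1.3659 0.2338; 0.2338 0.1679]
step 3: x^-=[2.4524, 0.6422]  P^-=[1.8603 0.2933; 0.2933 0.3279]  H_jac=[0.9674 0.2533]  S=[2.1158]  K=[0.8857; 0.1734]  nu=[-4.1650]  x^+=[-1.2367, -0.0800]  P^+=[0.2005 -0.0316; -0.0316 0.2643]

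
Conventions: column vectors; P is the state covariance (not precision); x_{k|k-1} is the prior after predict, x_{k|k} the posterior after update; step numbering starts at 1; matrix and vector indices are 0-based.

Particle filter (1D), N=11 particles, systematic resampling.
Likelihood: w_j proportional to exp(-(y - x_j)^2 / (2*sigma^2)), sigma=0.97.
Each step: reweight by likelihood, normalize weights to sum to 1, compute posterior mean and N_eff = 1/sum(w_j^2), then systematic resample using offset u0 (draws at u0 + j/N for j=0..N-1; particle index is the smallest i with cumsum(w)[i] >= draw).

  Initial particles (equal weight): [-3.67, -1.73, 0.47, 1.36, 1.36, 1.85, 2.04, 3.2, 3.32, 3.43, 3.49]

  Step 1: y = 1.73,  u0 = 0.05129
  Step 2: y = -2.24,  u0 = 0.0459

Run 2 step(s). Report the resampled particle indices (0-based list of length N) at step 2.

resampled_idx = [0, 0, 0, 0, 0, 0, 0, 0, 0, 2, 4]

step 1: w=[0.0000, 0.0003, 0.0824, 0.1781, 0.1781, 0.1901, 0.1820, 0.0608, 0.0500, 0.0412, 0.0369]  mean=1.8764  Neff=6.7220  idx=[2, 3, 3, 4, 4, 5, 5, 6, 6, 7, 9]
step 2: w=[0.8184, 0.0414, 0.0414, 0.0414, 0.0414, 0.0056, 0.0056, 0.0024, 0.0024, 0.0000, 0.0000]  mean=0.6403  Neff=1.4776  idx=[0, 0, 0, 0, 0, 0, 0, 0, 0, 2, 4]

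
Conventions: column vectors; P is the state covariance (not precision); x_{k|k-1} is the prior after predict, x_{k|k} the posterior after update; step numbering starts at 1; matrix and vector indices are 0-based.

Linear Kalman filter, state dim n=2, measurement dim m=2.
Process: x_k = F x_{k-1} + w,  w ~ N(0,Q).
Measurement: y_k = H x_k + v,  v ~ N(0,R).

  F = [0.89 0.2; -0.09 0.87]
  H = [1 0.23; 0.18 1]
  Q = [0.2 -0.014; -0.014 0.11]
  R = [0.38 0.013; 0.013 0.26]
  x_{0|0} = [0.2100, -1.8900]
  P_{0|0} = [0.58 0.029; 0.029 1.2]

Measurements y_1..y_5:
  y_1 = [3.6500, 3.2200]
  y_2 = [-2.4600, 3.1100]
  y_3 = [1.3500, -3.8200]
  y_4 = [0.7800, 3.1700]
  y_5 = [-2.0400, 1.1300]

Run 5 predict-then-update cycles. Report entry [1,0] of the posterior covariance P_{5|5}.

step 1: x^-=[-0.1911, -1.6632]  P^-=[0.7177 0.1703; 0.1703 1.0184]  S=[1.2299 0.5538; 0.5538 1.3630]  K=[0.6321 -0.0371; -0.0216 0.7785]  nu=[4.2236, 4.9176]  x^+=[2.2962, 2.0738]  P^+=[0.2504 -0.0465; -0.0465 0.2105]
step 2: x^-=[2.4584, 1.5975]  P^-=[0.3902 -0.0326; -0.0326 0.2786]  S=[0.7700 0.1134; 0.1134 0.5395]  K=[0.5023 -0.0358; -0.0346 0.5128]  nu=[-5.2858, 1.0700]  x^+=[-0.2351, 2.3292]  P^+=[0.1993 -0.0387; -0.0387 0.1398]
step 3: x^-=[0.2566, 2.0476]  P^-=[0.3497 -0.0349; -0.0349 0.2235]  S=[0.7255 0.0910; 0.0910 0.4823]  K=[0.4749 -0.0314; -0.0345 0.4569]  nu=[0.6225, -5.9138]  x^+=[0.7381, -0.6762]  P^+=[0.1883 -0.0359; -0.0359 0.1248]
step 4: x^-=[0.5216, -0.6547]  P^-=[0.3414 -0.0345; -0.0345 0.2116]  S=[0.7167 0.0872; 0.0872 0.4703]  K=[0.4689 -0.0296; -0.0341 0.4431]  nu=[0.4090, 3.7308]  x^+=[0.6028, 0.9846]  P^+=[0.1858 -0.0351; -0.0351 0.1211]
step 5: x^-=[0.7334, 0.8023]  P^-=[0.3396 -0.0343; -0.0343 0.2086]  S=[0.7148 0.0864; 0.0864 0.4673]  K=[0.4675 -0.0291; -0.0340 0.4396]  nu=[-2.9579, 0.1957]  x^+=[-0.6552, 0.9889]  P^+=[0.1853 -0.0348; -0.0348 0.1201]

P_post[1,0] = -0.0348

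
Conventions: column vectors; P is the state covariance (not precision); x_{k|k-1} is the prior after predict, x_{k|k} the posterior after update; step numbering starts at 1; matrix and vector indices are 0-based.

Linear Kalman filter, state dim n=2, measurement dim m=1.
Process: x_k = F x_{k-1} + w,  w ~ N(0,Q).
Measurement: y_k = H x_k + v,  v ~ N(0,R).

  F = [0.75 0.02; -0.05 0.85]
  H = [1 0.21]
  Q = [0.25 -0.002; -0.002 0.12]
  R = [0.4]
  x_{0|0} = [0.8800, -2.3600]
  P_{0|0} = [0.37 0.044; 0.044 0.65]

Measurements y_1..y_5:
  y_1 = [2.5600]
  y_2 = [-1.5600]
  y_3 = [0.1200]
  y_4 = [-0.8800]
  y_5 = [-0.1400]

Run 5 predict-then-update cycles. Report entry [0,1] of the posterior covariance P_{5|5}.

P_post[0,1] = -0.0718

step 1: x^-=[0.6128, -2.0500]  P^-=[0.4597 0.0232; 0.0232 0.5868]  S=[0.8953]  K=[0.5189; 0.1635]  nu=[2.3777]  x^+=[1.8466, -1.6612]  P^+=[0.2186 -0.0528; -0.0528 0.5629]
step 2: x^-=[1.3517, -1.5043]  P^-=[0.3716 -0.0342; -0.0342 0.5317]  S=[0.7807]  K=[0.4668; 0.0992]  nu=[-2.5958]  x^+=[0.1400, -1.7618]  P^+=[0.2015 -0.0704; -0.0704 0.5240]
step 3: x^-=[0.0697, -1.5045]  P^-=[0.3614 -0.0454; -0.0454 0.5051]  S=[0.7646]  K=[0.4602; 0.0793]  nu=[0.3662]  x^+=[0.2383, -1.4755]  P^+=[0.1995 -0.0733; -0.0733 0.5003]
step 4: x^-=[0.1492, -1.2661]  P^-=[0.3602 -0.0477; -0.0477 0.4882]  S=[0.7617]  K=[0.4598; 0.0720]  nu=[-0.7633]  x^+=[-0.2017, -1.3210]  P^+=[0.1992 -0.0729; -0.0729 0.4842]
step 5: x^-=[-0.1777, -1.1128]  P^-=[0.3601 -0.0476; -0.0476 0.4766]  S=[0.7611]  K=[0.4600; 0.0689]  nu=[0.2714]  x^+=[-0.0529, -1.0941]  P^+=[0.1990 -0.0718; -0.0718 0.4729]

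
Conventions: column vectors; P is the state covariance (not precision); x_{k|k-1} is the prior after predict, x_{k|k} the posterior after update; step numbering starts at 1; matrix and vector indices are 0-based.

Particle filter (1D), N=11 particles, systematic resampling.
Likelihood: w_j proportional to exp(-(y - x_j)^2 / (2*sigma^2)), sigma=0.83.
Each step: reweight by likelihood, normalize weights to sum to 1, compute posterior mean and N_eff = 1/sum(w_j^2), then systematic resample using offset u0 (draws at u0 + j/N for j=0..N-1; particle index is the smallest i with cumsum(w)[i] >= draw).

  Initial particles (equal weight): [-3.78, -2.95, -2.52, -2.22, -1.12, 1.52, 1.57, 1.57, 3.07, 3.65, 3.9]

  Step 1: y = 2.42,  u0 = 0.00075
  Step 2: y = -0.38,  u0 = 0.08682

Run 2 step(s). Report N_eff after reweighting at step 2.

step 1: w=[0.0000, 0.0000, 0.0000, 0.0000, 0.0000, 0.1844, 0.1965, 0.1965, 0.2443, 0.1107, 0.0677]  mean=2.3151  Neff=5.3279  idx=[5, 5, 5, 6, 6, 7, 7, 8, 8, 8, 9]
step 2: w=[0.1542, 0.1542, 0.1542, 0.1341, 0.1341, 0.1341, 0.1341, 0.0004, 0.0004, 0.0004, 0.0000]  mean=1.5486  Neff=6.9820  idx=[0, 1, 1, 2, 2, 3, 4, 4, 5, 6, 6]

N_eff = 6.9820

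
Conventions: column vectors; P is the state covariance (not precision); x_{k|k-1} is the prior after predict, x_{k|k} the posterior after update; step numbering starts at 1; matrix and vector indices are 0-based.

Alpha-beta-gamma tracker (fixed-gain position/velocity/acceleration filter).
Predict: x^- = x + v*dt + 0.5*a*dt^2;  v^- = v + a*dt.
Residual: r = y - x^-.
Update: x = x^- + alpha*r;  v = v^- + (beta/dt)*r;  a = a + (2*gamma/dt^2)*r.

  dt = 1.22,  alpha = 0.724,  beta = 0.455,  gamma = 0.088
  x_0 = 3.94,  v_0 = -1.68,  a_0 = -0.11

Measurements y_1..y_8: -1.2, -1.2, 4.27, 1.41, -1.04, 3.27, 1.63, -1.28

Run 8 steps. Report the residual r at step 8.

step 1: x_pred=1.8085  r=-3.0085  x^+=-0.3696  v^+=-2.9362  a^+=-0.4658
step 2: x_pred=-4.2985  r=3.0985  x^+=-2.0552  v^+=-2.3489  a^+=-0.0994
step 3: x_pred=-4.9948  r=9.2648  x^+=1.7129  v^+=0.9852  a^+=0.9962
step 4: x_pred=3.6562  r=-2.2462  x^+=2.0300  v^+=1.3628  a^+=0.7306
step 5: x_pred=4.2362  r=-5.2762  x^+=0.4162  v^+=0.2863  a^+=0.1067
step 6: x_pred=0.8449  r=2.4251  x^+=2.6007  v^+=1.3209  a^+=0.3934
step 7: x_pred=4.5049  r=-2.8749  x^+=2.4235  v^+=0.7286  a^+=0.0535
step 8: x_pred=3.3522  r=-4.6322  x^+=-0.0015  v^+=-0.9337  a^+=-0.4943

resid = -4.6322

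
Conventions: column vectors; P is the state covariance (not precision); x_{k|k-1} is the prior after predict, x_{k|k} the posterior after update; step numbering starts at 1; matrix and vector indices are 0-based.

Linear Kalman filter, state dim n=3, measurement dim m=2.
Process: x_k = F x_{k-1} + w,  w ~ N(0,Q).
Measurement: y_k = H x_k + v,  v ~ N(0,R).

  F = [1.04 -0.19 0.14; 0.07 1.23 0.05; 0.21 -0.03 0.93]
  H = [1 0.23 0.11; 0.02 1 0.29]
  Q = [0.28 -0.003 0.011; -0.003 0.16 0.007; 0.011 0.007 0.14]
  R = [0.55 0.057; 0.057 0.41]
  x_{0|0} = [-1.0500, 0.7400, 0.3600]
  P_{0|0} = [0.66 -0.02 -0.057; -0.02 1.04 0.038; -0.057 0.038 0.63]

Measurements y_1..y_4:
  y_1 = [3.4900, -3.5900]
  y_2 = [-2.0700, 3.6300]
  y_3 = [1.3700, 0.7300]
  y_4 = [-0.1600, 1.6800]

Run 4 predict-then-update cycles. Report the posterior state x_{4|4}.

x_post = [-0.1554, 1.3914, 0.2754]

step 1: x^-=[-1.1822, 0.8547, 0.0921]  P^-=[1.0330 -0.2162 0.1808; -0.2162 1.7391 0.0416; 0.1808 0.0416 0.6908]  S=[1.6258 0.3426; 0.3426 2.2251]  K=[0.6517 -0.1647; -0.0513 0.7929; 0.1453 0.0880]  nu=[4.4655, -4.4478]  x^+=[2.4607, -2.9010, 0.3497]  P^+=[0.3556 -0.0513 0.0477; -0.0513 0.3636 -0.1394; 0.0477 -0.1394 0.6305]
step 2: x^-=[3.1592, -3.3785, 0.9290]  P^-=[0.7317 -0.1424 0.2492; -0.1424 0.6878 -0.1407; 0.2492 -0.1407 0.7284]  S=[1.3091 0.1580; 0.1580 1.0749]  K=[0.5712 -0.1356; -0.0734 0.6100; 0.2223 0.0376]  nu=[-4.5544, 6.6759]  x^+=[-0.3473, 1.0281, 0.1673]  P^+=[0.3093 -0.0552 0.0898; -0.0552 0.2949 -0.1650; 0.0898 -0.1650 0.6595]
step 3: x^-=[-0.5331, 1.2486, 0.0518]  P^-=[0.6948 -0.1360 0.2894; -0.1360 0.5801 -0.1645; 0.2894 -0.1645 0.7693]  S=[1.2776 0.1477; 0.1477 0.9576]  K=[0.5589 -0.1261; -0.0816 0.5657; 0.2600 0.0271]  nu=[1.6102, -0.5230]  x^+=[0.4328, 0.8214, 0.4562]  P^+=[0.3014 -0.0577 0.1096; -0.0577 0.2788 -0.1735; 0.1096 -0.1735 0.6802]
step 4: x^-=[0.3579, 1.0634, 0.4905]  P^-=[0.6933 -0.1359 0.3117; -0.1359 0.5544 -0.1719; 0.3117 -0.1719 0.7950]  S=[1.2796 0.1479; 0.1479 0.9300]  K=[0.5584 -0.1228; -0.0853 0.5532; 0.2781 0.0255]  nu=[-0.8164, 0.4672]  x^+=[-0.1554, 1.3914, 0.2754]  P^+=[0.3006 -0.0590 0.1189; -0.0590 0.2745 -0.1771; 0.1189 -0.1771 0.6934]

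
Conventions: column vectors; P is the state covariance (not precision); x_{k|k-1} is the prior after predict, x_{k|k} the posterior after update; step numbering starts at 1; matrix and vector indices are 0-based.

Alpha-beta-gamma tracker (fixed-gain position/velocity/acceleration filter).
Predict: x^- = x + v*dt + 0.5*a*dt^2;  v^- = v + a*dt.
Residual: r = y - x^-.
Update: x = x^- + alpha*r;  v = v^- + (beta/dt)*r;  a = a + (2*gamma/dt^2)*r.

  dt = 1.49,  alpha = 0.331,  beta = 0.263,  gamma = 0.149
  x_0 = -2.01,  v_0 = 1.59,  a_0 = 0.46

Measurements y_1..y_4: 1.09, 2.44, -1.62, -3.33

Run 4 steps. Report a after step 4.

step 1: x_pred=0.8697  r=0.2203  x^+=0.9426  v^+=2.3143  a^+=0.4896
step 2: x_pred=4.9344  r=-2.4944  x^+=4.1087  v^+=2.6035  a^+=0.1548
step 3: x_pred=8.1597  r=-9.7797  x^+=4.9226  v^+=1.1078  a^+=-1.1580
step 4: x_pred=5.2879  r=-8.6179  x^+=2.4354  v^+=-2.1387  a^+=-2.3147

a_post = -2.3147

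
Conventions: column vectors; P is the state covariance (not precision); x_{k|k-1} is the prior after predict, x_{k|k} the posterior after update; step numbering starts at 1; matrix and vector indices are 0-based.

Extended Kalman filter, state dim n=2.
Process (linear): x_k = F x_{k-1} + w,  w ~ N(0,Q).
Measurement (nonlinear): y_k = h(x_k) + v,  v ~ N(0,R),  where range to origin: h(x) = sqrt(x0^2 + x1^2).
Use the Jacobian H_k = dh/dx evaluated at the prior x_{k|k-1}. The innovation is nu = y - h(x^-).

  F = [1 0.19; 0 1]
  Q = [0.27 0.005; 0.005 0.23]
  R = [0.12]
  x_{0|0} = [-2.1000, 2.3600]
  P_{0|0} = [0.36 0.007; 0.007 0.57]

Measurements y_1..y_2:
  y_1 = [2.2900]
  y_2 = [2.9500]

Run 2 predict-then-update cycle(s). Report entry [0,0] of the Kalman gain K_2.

K[0,0] = -0.2727

step 1: x^-=[-1.6516, 2.3600]  P^-=[0.6532 0.1203; 0.1203 0.8000]  H_jac=[-0.5734 0.8193]  S=[0.7587]  K=[-0.3637; 0.7730]  nu=[-0.5905]  x^+=[-1.4368, 1.9036]  P^+=[0.5528 0.3336; 0.3336 0.3467]
step 2: x^-=[-1.0751, 1.9036]  P^-=[0.9621 0.4045; 0.4045 0.5767]  H_jac=[-0.4918 0.8707]  S=[0.4435]  K=[-0.2727; 0.6837]  nu=[0.7638]  x^+=[-1.2834, 2.4258]  P^+=[0.9292 0.4872; 0.4872 0.3694]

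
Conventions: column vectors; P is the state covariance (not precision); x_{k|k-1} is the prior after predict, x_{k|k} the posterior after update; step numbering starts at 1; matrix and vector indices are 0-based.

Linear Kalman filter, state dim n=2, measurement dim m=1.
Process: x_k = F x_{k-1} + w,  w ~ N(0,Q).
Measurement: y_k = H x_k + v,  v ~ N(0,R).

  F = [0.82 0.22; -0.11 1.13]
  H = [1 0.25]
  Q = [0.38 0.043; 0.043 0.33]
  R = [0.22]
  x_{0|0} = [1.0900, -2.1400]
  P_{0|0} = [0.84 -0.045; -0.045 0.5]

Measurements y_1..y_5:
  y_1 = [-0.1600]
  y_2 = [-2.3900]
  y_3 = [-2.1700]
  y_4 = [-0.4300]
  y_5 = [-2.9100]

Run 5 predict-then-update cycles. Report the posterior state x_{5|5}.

x_post = [-1.7039, -3.4760]

step 1: x^-=[0.4230, -2.5381]  P^-=[0.9528 0.0509; 0.0509 0.9898]  S=[1.2601]  K=[0.7662; 0.2368]  nu=[0.0515]  x^+=[0.4625, -2.5259]  P^+=[0.2130 -0.1777; -0.1777 0.9192]
step 2: x^-=[-0.1765, -2.9051]  P^-=[0.5036 0.0919; 0.0919 1.5504]  S=[0.8665]  K=[0.6077; 0.5534]  nu=[-1.4873]  x^+=[-1.0803, -3.7283]  P^+=[0.1836 -0.1995; -0.1995 1.2850]
step 3: x^-=[-1.7061, -4.0941]  P^-=[0.4937 0.1659; 0.1659 2.0226]  S=[0.9230]  K=[0.5798; 0.7276]  nu=[0.5596]  x^+=[-1.3816, -3.6870]  P^+=[0.1834 -0.2235; -0.2235 1.5341]
step 4: x^-=[-1.9441, -4.0143]  P^-=[0.4970 0.2062; 0.2062 2.3466]  S=[0.9667]  K=[0.5674; 0.8201]  nu=[2.5176]  x^+=[-0.5156, -1.9495]  P^+=[0.1857 -0.2437; -0.2437 1.6964]
step 5: x^-=[-0.8517, -2.1462]  P^-=[0.4991 0.2281; 0.2281 2.5589]  S=[0.9931]  K=[0.5600; 0.8739]  nu=[-1.5218]  x^+=[-1.7039, -3.4760]  P^+=[0.1877 -0.2579; -0.2579 1.8006]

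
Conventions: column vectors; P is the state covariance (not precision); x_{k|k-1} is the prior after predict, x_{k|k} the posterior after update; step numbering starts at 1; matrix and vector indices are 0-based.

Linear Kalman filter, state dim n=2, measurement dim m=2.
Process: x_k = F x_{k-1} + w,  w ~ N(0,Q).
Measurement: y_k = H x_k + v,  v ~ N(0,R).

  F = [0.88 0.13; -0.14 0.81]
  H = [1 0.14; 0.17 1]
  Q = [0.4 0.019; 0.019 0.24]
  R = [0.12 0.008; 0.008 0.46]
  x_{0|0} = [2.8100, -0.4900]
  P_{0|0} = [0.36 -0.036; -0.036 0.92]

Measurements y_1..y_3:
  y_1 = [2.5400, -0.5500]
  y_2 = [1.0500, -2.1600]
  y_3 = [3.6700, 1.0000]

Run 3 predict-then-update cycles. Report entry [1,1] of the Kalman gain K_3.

step 1: x^-=[2.4091, -0.7903]  P^-=[0.6861 0.0465; 0.0465 0.8588]  S=[0.8360 0.2925; 0.2925 1.3545]  K=[0.8507 -0.0632; -0.0264 0.6456]  nu=[0.2415, -0.1692]  x^+=[2.6253, -0.9059]  P^+=[0.1072 -0.0405; -0.0405 0.3037]
step 2: x^-=[2.1925, -1.1014]  P^-=[0.4789 0.0096; 0.0096 0.4505]  S=[0.6104 0.1623; 0.1623 0.9276]  K=[0.7978 -0.0415; -0.0111 0.4894]  nu=[-0.9883, -1.4314]  x^+=[1.4634, -1.7909]  P^+=[0.0995 -0.0296; -0.0296 0.2301]
step 3: x^-=[1.0550, -1.6555]  P^-=[0.4742 0.0104; 0.0104 0.3996]  S=[0.6049 0.1552; 0.1552 0.8768]  K=[0.7958 -0.0371; -0.0082 0.4592]  nu=[2.8468, 2.4762]  x^+=[3.2287, -0.5417]  P^+=[0.0991 -0.0275; -0.0275 0.2158]

K[1,1] = 0.4592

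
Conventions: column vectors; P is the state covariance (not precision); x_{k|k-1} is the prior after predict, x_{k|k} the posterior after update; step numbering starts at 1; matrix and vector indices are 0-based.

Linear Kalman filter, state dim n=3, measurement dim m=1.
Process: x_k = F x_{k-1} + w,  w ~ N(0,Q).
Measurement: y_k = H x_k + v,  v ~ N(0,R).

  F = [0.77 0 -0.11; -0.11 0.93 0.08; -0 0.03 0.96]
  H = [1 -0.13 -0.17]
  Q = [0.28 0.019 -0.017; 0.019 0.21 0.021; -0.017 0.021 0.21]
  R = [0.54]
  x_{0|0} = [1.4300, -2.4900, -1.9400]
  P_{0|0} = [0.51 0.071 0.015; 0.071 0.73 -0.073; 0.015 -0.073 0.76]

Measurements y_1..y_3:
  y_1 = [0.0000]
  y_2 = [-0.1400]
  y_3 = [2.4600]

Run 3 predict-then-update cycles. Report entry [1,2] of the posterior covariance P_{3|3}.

step 1: x^-=[1.3145, -2.6282, -1.9371]  P^-=[0.5890 0.0285 -0.0843; 0.0285 0.8268 0.0326; -0.0843 0.0326 0.9069]  S=[1.1919]  K=[0.5031; -0.0709; -0.2036]  nu=[-1.9855]  x^+=[0.3156, -2.4875, -1.5328]  P^+=[0.2873 0.0710 0.0378; 0.0710 0.8208 0.0154; 0.0378 0.0154 0.8575]
step 2: x^-=[0.4116, -2.4707, -1.5461]  P^-=[0.4543 0.0392 -0.0780; 0.0392 0.9159 0.1193; -0.0780 0.1193 1.0019]  S=[1.0604]  K=[0.4362; -0.0944; -0.2488]  nu=[-1.1356]  x^+=[-0.0837, -2.3634, -1.2636]  P^+=[0.2526 0.0829 0.0371; 0.0829 0.9065 0.0944; 0.0371 0.0944 0.9362]
step 3: x^-=[0.0745, -2.2899, -1.2839]  P^-=[0.4348 0.0418 -0.0869; 0.0418 0.9995 0.1985; -0.0869 0.1985 1.0791]  S=[1.0503]  K=[0.4229; -0.1160; -0.2819]  nu=[1.8695]  x^+=[0.8651, -2.5068, -1.8110]  P^+=[0.2470 0.0933 0.0384; 0.0933 0.9853 0.1641; 0.0384 0.1641 0.9956]

P_post[1,2] = 0.1641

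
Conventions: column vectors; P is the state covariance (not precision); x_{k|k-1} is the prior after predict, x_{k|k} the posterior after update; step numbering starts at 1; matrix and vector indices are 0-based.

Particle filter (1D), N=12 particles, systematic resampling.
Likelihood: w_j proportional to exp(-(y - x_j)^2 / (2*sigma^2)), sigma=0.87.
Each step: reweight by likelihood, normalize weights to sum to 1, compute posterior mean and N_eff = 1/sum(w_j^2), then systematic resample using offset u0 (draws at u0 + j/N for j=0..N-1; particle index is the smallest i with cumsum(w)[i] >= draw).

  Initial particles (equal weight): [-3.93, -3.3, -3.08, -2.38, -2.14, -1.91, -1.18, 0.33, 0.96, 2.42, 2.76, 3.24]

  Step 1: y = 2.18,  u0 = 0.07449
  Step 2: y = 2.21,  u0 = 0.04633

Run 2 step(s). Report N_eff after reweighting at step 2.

N_eff = 10.9131

step 1: w=[0.0000, 0.0000, 0.0000, 0.0000, 0.0000, 0.0000, 0.0002, 0.0384, 0.1376, 0.3541, 0.2946, 0.1751]  mean=2.3819  Neff=3.7987  idx=[8, 8, 9, 9, 9, 9, 10, 10, 10, 10, 11, 11]
step 2: w=[0.0402, 0.0402, 0.1096, 0.1096, 0.1096, 0.1096, 0.0924, 0.0924, 0.0924, 0.0924, 0.0560, 0.0560]  mean=2.5201  Neff=10.9131  idx=[1, 2, 3, 3, 4, 5, 6, 7, 8, 9, 9, 11]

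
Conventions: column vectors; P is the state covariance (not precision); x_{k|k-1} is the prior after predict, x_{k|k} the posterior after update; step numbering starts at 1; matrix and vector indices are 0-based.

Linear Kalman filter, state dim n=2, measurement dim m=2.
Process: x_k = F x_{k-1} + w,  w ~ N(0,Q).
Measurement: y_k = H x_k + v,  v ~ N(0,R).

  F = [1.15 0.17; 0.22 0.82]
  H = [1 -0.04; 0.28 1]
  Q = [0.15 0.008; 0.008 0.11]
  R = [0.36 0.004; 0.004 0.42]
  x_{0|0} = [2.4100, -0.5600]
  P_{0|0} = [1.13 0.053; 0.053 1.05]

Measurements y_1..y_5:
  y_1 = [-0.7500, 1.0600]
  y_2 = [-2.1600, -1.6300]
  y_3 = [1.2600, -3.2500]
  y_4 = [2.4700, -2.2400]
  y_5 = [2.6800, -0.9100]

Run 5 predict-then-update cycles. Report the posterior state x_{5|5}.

x_post = [1.5379, -1.0033]

step 1: x^-=[2.6763, 0.0710]  P^-=[1.6955 0.4922; 0.4922 0.8898]  S=[2.0175 0.9299; 0.9299 1.7184]  K=[0.7611 0.1509; -0.0657 0.6336]  nu=[-3.4235, 0.2396]  x^+=[0.1069, 0.4476]  P^+=[0.2742 -0.0104; -0.0104 0.2687]
step 2: x^-=[0.1991, 0.3906]  P^-=[0.5163 0.1047; 0.1047 0.3002]  S=[0.8684 0.2401; 0.2401 0.8193]  K=[0.5502 0.1430; -0.0049 0.4036]  nu=[-2.3434, -2.0763]  x^+=[-1.3872, -0.4361]  P^+=[0.1989 0.0066; 0.0066 0.1677]
step 3: x^-=[-1.6694, -0.6628]  P^-=[0.4205 0.0881; 0.0881 0.2347]  S=[0.7738 0.1995; 0.1995 0.7371]  K=[0.5018 0.1435; 0.0119 0.3488]  nu=[2.9029, -2.1198]  x^+=[-0.5168, -1.3676]  P^+=[0.1817 0.0114; 0.0114 0.1433]
step 4: x^-=[-0.8268, -1.2351]  P^-=[0.3989 0.0851; 0.0851 0.2193]  S=[0.7524 0.1911; 0.1911 0.7182]  K=[0.4891 0.1439; 0.0166 0.3341]  nu=[3.2474, -0.7734]  x^+=[0.6501, -1.4395]  P^+=[0.1771 0.0128; 0.0128 0.1368]
step 5: x^-=[0.5029, -1.0374]  P^-=[0.3932 0.0844; 0.0844 0.2152]  S=[0.7468 0.1890; 0.1890 0.7133]  K=[0.4856 0.1441; 0.0180 0.3300]  nu=[2.1356, -0.0134]  x^+=[1.5379, -1.0033]  P^+=[0.1759 0.0132; 0.0132 0.1350]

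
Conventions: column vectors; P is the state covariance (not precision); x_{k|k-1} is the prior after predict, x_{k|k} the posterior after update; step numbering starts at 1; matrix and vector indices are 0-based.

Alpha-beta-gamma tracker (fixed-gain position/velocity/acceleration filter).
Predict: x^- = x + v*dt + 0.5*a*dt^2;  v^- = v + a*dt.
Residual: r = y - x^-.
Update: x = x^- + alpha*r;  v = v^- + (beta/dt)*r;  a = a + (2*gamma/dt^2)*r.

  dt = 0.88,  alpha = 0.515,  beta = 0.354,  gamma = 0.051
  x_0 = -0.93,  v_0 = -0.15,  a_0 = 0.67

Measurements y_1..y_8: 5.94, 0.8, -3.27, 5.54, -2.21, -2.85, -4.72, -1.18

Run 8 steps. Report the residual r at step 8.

step 1: x_pred=-0.8026  r=6.7426  x^+=2.6699  v^+=3.1520  a^+=1.5581
step 2: x_pred=6.0469  r=-5.2469  x^+=3.3447  v^+=2.4124  a^+=0.8670
step 3: x_pred=5.8034  r=-9.0734  x^+=1.1306  v^+=-0.4746  a^+=-0.3281
step 4: x_pred=0.5859  r=4.9541  x^+=3.1373  v^+=1.2296  a^+=0.3244
step 5: x_pred=4.3449  r=-6.5549  x^+=0.9691  v^+=-1.1218  a^+=-0.5389
step 6: x_pred=-0.2267  r=-2.6233  x^+=-1.5777  v^+=-2.6513  a^+=-0.8845
step 7: x_pred=-4.2533  r=-0.4667  x^+=-4.4937  v^+=-3.6174  a^+=-0.9459
step 8: x_pred=-8.0432  r=6.8632  x^+=-4.5087  v^+=-1.6889  a^+=-0.0419

resid = 6.8632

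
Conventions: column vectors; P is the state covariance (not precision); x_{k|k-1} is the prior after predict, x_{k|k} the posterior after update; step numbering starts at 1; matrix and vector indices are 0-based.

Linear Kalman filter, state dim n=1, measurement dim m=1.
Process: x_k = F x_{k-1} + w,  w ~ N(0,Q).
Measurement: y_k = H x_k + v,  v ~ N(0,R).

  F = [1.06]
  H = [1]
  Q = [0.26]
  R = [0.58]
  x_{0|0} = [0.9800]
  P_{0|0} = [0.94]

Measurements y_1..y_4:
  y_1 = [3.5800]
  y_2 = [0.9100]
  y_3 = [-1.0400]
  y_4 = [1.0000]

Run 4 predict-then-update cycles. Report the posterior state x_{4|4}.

x_post = [0.7180]

step 1: x^-=[1.0388]  P^-=[1.3162]  S=[1.8962]  K=[0.6941]  nu=[2.5412]  x^+=[2.8027]  P^+=[0.4026]
step 2: x^-=[2.9709]  P^-=[0.7124]  S=[1.2924]  K=[0.5512]  nu=[-2.0609]  x^+=[1.8349]  P^+=[0.3197]
step 3: x^-=[1.9450]  P^-=[0.6192]  S=[1.1992]  K=[0.5163]  nu=[-2.9850]  x^+=[0.4037]  P^+=[0.2995]
step 4: x^-=[0.4279]  P^-=[0.5965]  S=[1.1765]  K=[0.5070]  nu=[0.5721]  x^+=[0.7180]  P^+=[0.2941]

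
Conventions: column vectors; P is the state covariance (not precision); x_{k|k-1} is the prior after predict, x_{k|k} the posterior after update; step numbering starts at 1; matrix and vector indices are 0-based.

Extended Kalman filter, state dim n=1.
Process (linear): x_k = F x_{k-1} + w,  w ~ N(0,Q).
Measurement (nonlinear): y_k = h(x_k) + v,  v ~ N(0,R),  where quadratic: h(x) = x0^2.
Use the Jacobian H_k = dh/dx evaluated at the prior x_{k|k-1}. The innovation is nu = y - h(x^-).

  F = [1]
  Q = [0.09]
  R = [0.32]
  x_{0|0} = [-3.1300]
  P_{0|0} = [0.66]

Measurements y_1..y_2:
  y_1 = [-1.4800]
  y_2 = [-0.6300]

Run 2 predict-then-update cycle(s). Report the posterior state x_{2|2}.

x_post = [-0.7215]

step 1: x^-=[-3.1300]  P^-=[0.7500]  H_jac=[-6.2600]  S=[29.7107]  K=[-0.1580]  nu=[-11.2769]  x^+=[-1.3480]  P^+=[0.0081]
step 2: x^-=[-1.3480]  P^-=[0.0981]  H_jac=[-2.6960]  S=[1.0329]  K=[-0.2560]  nu=[-2.4471]  x^+=[-0.7215]  P^+=[0.0304]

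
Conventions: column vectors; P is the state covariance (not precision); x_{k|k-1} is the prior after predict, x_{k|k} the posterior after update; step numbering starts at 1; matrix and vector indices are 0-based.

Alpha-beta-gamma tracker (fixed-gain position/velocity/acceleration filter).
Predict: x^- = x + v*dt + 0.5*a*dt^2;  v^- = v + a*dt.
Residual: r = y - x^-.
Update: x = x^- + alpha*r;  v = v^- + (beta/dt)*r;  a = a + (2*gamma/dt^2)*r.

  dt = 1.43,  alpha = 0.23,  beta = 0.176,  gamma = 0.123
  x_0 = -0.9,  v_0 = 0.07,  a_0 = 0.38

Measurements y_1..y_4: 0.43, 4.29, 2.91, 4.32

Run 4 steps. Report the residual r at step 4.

resid = -4.8699

step 1: x_pred=-0.4114  r=0.8414  x^+=-0.2179  v^+=0.7170  a^+=0.4812
step 2: x_pred=1.2994  r=2.9906  x^+=1.9872  v^+=1.7732  a^+=0.8410
step 3: x_pred=5.3827  r=-2.4727  x^+=4.8140  v^+=2.6714  a^+=0.5435
step 4: x_pred=9.1899  r=-4.8699  x^+=8.0698  v^+=2.8493  a^+=-0.0423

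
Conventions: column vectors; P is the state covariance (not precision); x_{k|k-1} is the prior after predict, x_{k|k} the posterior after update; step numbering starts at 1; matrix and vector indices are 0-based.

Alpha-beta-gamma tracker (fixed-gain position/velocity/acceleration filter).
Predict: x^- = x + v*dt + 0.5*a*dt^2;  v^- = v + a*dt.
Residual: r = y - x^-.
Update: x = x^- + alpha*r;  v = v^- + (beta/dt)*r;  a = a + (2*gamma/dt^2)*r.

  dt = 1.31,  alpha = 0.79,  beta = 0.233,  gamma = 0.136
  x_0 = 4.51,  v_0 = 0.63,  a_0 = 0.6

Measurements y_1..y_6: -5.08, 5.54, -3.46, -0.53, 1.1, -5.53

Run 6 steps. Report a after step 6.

step 1: x_pred=5.8501  r=-10.9301  x^+=-2.7847  v^+=-0.5281  a^+=-1.1324
step 2: x_pred=-4.4481  r=9.9881  x^+=3.4425  v^+=-0.2350  a^+=0.4507
step 3: x_pred=3.5213  r=-6.9813  x^+=-1.9939  v^+=-0.8863  a^+=-0.6558
step 4: x_pred=-3.7178  r=3.1878  x^+=-1.1994  v^+=-1.1785  a^+=-0.1506
step 5: x_pred=-2.8725  r=3.9725  x^+=0.2658  v^+=-0.6692  a^+=0.4790
step 6: x_pred=-0.1999  r=-5.3301  x^+=-4.4107  v^+=-0.9897  a^+=-0.3658

a_post = -0.3658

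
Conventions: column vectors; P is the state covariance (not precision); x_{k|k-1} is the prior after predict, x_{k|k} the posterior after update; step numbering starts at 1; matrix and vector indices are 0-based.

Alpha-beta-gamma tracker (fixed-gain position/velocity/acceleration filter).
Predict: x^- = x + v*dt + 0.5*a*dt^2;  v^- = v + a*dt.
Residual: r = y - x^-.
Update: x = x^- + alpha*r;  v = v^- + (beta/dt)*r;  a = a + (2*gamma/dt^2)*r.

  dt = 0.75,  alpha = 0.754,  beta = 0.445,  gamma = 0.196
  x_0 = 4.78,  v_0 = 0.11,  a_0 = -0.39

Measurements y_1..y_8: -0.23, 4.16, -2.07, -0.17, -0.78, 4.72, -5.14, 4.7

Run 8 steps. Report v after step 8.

v_post = 2.4465

step 1: x_pred=4.7528  r=-4.9828  x^+=0.9958  v^+=-3.1390  a^+=-3.8625
step 2: x_pred=-2.4448  r=6.6048  x^+=2.5352  v^+=-2.1170  a^+=0.7403
step 3: x_pred=1.1557  r=-3.2257  x^+=-1.2765  v^+=-3.4757  a^+=-1.5076
step 4: x_pred=-4.3072  r=4.1372  x^+=-1.1878  v^+=-2.1516  a^+=1.3756
step 5: x_pred=-2.4146  r=1.6346  x^+=-1.1821  v^+=-0.1501  a^+=2.5147
step 6: x_pred=-0.5874  r=5.3074  x^+=3.4144  v^+=4.8850  a^+=6.2134
step 7: x_pred=8.8256  r=-13.9656  x^+=-1.7045  v^+=1.2588  a^+=-3.5191
step 8: x_pred=-1.7501  r=6.4501  x^+=3.1133  v^+=2.4465  a^+=0.9759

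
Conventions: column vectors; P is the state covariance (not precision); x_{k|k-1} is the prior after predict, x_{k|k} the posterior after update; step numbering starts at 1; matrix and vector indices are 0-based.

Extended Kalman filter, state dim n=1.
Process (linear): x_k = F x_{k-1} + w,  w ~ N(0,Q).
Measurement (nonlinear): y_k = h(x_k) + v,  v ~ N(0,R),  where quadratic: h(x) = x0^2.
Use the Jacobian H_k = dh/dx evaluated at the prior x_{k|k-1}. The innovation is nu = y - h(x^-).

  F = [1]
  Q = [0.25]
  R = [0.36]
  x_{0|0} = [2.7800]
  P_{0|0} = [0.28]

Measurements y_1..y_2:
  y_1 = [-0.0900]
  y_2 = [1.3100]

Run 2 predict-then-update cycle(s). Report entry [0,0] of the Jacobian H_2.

H_jac[0,0] = 2.8081

step 1: x^-=[2.7800]  P^-=[0.5300]  H_jac=[5.5600]  S=[16.7442]  K=[0.1760]  nu=[-7.8184]  x^+=[1.4040]  P^+=[0.0114]
step 2: x^-=[1.4040]  P^-=[0.2614]  H_jac=[2.8081]  S=[2.4212]  K=[0.3032]  nu=[-0.6613]  x^+=[1.2035]  P^+=[0.0389]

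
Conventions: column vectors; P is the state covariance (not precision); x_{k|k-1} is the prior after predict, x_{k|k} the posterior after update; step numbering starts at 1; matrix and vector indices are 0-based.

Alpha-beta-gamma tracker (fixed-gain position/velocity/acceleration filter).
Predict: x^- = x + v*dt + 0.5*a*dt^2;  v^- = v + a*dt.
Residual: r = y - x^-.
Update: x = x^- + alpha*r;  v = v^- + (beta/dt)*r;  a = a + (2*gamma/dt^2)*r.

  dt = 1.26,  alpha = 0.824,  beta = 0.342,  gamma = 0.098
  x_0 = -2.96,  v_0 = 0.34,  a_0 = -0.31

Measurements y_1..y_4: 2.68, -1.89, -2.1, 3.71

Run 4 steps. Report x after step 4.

x_post = 2.5569

step 1: x_pred=-2.7777  r=5.4577  x^+=1.7194  v^+=1.4308  a^+=0.3638
step 2: x_pred=3.8110  r=-5.7010  x^+=-0.8866  v^+=0.3417  a^+=-0.3400
step 3: x_pred=-0.7260  r=-1.3740  x^+=-1.8582  v^+=-0.4597  a^+=-0.5097
step 4: x_pred=-2.8419  r=6.5519  x^+=2.5569  v^+=0.6765  a^+=0.2992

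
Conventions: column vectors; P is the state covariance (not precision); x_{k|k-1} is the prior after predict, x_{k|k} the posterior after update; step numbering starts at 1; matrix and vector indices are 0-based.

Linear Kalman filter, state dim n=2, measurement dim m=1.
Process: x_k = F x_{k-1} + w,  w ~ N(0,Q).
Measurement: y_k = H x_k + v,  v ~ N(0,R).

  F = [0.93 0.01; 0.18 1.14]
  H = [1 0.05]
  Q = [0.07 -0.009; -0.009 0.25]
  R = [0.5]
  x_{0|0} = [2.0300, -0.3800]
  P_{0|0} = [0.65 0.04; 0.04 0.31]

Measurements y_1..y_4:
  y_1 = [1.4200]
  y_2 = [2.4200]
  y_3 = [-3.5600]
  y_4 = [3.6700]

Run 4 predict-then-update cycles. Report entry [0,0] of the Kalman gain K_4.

step 1: x^-=[1.8841, -0.0678]  P^-=[0.6330 0.1458; 0.1458 0.6904]  S=[1.1493]  K=[0.5571; 0.1569]  nu=[-0.4607]  x^+=[1.6274, -0.1401]  P^+=[0.2763 0.0454; 0.0454 0.6621]
step 2: x^-=[1.5121, 0.1332]  P^-=[0.3099 0.0930; 0.0930 1.1380]  S=[0.8220]  K=[0.3826; 0.1823]  nu=[0.9012]  x^+=[1.8569, 0.2975]  P^+=[0.1895 0.0356; 0.0356 1.1106]
step 3: x^-=[1.7299, 0.6734]  P^-=[0.2347 0.0732; 0.0732 1.7142]  S=[0.7463]  K=[0.3194; 0.2130]  nu=[-5.3236]  x^+=[0.0297, -0.4603]  P^+=[0.1586 0.0225; 0.0225 1.6803]
step 4: x^-=[0.0230, -0.5193]  P^-=[0.2077 0.0606; 0.0606 2.4481]  S=[0.7199]  K=[0.2928; 0.2541]  nu=[3.6730]  x^+=[1.0983, 0.4141]  P^+=[0.1460 0.0070; 0.0070 2.4016]

K[0,0] = 0.2928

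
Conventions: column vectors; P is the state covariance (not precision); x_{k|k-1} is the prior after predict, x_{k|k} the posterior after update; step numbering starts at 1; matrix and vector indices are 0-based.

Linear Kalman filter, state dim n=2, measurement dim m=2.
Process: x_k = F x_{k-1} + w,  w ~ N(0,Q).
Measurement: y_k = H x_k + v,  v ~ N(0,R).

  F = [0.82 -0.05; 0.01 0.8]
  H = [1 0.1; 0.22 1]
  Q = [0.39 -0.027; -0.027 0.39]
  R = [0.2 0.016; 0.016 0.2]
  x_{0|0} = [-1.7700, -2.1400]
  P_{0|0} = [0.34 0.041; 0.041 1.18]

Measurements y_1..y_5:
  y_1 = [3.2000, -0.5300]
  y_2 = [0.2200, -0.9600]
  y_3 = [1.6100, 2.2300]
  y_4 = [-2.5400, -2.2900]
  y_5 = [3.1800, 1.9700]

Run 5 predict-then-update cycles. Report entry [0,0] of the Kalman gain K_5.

step 1: x^-=[-1.3444, -1.7297]  P^-=[0.6182 -0.0445; -0.0445 1.1459]  S=[0.8208 0.2211; 0.2211 1.3562]  K=[0.7631 -0.0570; -0.1467 0.8616]  nu=[4.7174, 1.4955]  x^+=[2.1704, -1.1334]  P^+=[0.1550 -0.0333; -0.0333 0.1773]
step 2: x^-=[1.8364, -0.8850]  P^-=[0.4974 -0.0546; -0.0546 0.5030]  S=[0.6915 0.1199; 0.1199 0.7030]  K=[0.7192 -0.0447; -0.1312 0.7207]  nu=[-1.5279, -0.4790]  x^+=[0.7590, -1.0297]  P^+=[0.1461 -0.0296; -0.0296 0.1486]
step 3: x^-=[0.6739, -0.8162]  P^-=[0.4910 -0.0511; -0.0511 0.4846]  S=[0.6856 0.1202; 0.1202 0.6859]  K=[0.7162 -0.0426; -0.1289 0.7127]  nu=[1.0178, 2.8979]  x^+=[1.2793, 1.1181]  P^+=[0.1455 -0.0291; -0.0291 0.1469]
step 4: x^-=[0.9931, 0.9073]  P^-=[0.4906 -0.0507; -0.0507 0.4836]  S=[0.6852 0.1204; 0.1204 0.6850]  K=[0.7159 -0.0424; -0.1286 0.7123]  nu=[-3.6239, -3.4158]  x^+=[-1.4565, -1.0595]  P^+=[0.1454 -0.0290; -0.0290 0.1468]
step 5: x^-=[-1.1414, -0.8621]  P^-=[0.4905 -0.0507; -0.0507 0.4835]  S=[0.6852 0.1205; 0.1205 0.6849]  K=[0.7159 -0.0424; -0.1286 0.7122]  nu=[4.4076, 3.0832]  x^+=[1.8834, 0.7669]  P^+=[0.1454 -0.0290; -0.0290 0.1468]

K[0,0] = 0.7159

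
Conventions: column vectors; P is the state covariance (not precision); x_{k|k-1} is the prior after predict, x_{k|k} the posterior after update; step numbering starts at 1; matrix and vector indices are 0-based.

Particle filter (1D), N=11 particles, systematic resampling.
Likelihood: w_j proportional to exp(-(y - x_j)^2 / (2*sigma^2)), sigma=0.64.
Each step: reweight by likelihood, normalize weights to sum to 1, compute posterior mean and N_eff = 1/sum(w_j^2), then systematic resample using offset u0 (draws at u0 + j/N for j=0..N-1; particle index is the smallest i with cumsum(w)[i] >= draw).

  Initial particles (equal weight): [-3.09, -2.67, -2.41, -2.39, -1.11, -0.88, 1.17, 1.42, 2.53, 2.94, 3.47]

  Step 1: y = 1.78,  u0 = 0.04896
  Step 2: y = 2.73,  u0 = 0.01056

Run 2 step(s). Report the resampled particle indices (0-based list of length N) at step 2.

step 1: w=[0.0000, 0.0000, 0.0000, 0.0000, 0.0000, 0.0001, 0.2865, 0.3852, 0.2271, 0.0873, 0.0138]  mean=1.7612  Neff=3.4501  idx=[6, 6, 6, 7, 7, 7, 7, 8, 8, 8, 9]
step 2: w=[0.0115, 0.0115, 0.0115, 0.0277, 0.0277, 0.0277, 0.0277, 0.2140, 0.2140, 0.2140, 0.2129]  mean=2.4475  Neff=5.3724  idx=[0, 5, 7, 7, 8, 8, 8, 9, 9, 10, 10]

resampled_idx = [0, 5, 7, 7, 8, 8, 8, 9, 9, 10, 10]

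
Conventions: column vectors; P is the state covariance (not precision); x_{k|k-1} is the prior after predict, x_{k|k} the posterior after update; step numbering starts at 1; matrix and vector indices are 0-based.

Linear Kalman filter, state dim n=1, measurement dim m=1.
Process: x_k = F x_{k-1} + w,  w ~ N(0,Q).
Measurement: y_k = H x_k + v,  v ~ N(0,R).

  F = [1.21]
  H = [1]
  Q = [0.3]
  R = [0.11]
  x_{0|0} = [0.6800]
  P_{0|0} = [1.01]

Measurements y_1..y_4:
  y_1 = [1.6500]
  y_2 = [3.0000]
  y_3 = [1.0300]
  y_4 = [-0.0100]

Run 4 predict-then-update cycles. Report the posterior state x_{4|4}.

x_post = [0.3652]

step 1: x^-=[0.8228]  P^-=[1.7787]  S=[1.8887]  K=[0.9418]  nu=[0.8272]  x^+=[1.6018]  P^+=[0.1036]
step 2: x^-=[1.9382]  P^-=[0.4517]  S=[0.5617]  K=[0.8042]  nu=[1.0618]  x^+=[2.7921]  P^+=[0.0885]
step 3: x^-=[3.3784]  P^-=[0.4295]  S=[0.5395]  K=[0.7961]  nu=[-2.3484]  x^+=[1.5088]  P^+=[0.0876]
step 4: x^-=[1.8257]  P^-=[0.4282]  S=[0.5382]  K=[0.7956]  nu=[-1.8357]  x^+=[0.3652]  P^+=[0.0875]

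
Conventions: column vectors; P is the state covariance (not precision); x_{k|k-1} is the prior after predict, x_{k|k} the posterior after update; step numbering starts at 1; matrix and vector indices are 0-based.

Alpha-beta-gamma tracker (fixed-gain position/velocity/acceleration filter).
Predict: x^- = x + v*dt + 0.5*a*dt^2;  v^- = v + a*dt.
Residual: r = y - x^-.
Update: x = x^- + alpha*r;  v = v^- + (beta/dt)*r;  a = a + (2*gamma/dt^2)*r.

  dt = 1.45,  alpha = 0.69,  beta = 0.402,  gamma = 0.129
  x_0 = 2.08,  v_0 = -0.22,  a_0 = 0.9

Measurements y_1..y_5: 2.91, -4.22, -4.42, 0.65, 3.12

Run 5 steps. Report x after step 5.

x_post = 1.6524

step 1: x_pred=2.7071  r=0.2029  x^+=2.8471  v^+=1.1412  a^+=0.9249
step 2: x_pred=5.4742  r=-9.6942  x^+=-1.2148  v^+=-0.2053  a^+=-0.2647
step 3: x_pred=-1.7907  r=-2.6293  x^+=-3.6049  v^+=-1.3180  a^+=-0.5873
step 4: x_pred=-6.1335  r=6.7835  x^+=-1.4529  v^+=-0.2890  a^+=0.2451
step 5: x_pred=-1.6143  r=4.7343  x^+=1.6524  v^+=1.3789  a^+=0.8260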